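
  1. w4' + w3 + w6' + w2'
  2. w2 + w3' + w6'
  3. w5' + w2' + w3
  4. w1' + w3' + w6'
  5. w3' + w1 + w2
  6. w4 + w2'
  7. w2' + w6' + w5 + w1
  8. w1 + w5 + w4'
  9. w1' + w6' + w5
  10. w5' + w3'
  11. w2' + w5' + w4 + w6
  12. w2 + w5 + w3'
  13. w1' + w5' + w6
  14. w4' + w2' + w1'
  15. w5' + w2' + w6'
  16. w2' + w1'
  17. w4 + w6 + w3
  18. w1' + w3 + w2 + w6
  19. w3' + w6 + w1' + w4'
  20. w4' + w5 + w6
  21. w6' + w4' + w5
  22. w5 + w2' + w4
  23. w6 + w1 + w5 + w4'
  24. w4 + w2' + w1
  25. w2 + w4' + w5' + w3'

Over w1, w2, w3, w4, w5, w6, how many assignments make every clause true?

6

There are 2^6 = 64 truth assignments over (w1, w2, w3, w4, w5, w6).
Split on w2. With w2 = 1, the clauses containing w2 are satisfied and w2' drops from the rest; 0 of the 2^5 = 32 assignments to the other variables satisfy what remains.
With w2 = 0, by the same count on the reduced clause set, 6 assignments work.
(One model: w1=F, w2=F, w3=F, w4=F, w5=F, w6=T.)
Total: 0 + 6 = 6.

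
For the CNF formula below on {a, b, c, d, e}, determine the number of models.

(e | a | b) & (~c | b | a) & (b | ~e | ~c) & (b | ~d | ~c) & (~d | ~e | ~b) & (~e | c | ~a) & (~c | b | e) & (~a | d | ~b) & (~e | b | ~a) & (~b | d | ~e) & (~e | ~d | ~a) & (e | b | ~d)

9

There are 2^5 = 32 truth assignments over (a, b, c, d, e).
Split on a. With a = 1, the clauses containing a are satisfied and ~a drops from the rest; 3 of the 2^4 = 16 assignments to the other variables satisfy what remains.
With a = 0, by the same count on the reduced clause set, 6 assignments work.
(One model: a=F, b=F, c=F, d=F, e=T.)
Total: 3 + 6 = 9.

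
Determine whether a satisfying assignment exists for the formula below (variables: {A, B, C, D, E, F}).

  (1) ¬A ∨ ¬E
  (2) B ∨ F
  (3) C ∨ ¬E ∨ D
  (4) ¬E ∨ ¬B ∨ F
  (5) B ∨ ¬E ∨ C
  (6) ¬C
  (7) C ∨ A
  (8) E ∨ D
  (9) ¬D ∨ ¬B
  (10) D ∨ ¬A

Yes, satisfiable

From the singleton clause (¬C), C = False.
From the singleton clause (A), A = True.
From the singleton clause (¬E), E = False.
From the singleton clause (D), D = True.
From the singleton clause (¬B), B = False.
From the singleton clause (F), F = True.
All clauses are satisfied.
A satisfying assignment: A: True, B: False, C: False, D: True, E: False, F: True.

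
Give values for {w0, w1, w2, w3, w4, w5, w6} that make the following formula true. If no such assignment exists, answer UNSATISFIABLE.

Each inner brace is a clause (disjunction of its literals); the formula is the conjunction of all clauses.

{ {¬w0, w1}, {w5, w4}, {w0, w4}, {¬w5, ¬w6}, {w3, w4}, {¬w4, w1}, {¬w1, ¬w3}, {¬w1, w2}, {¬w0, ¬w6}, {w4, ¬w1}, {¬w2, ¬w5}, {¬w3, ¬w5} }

Try w0 = False.
From the singleton clause (w4), w4 = True.
From the singleton clause (w1), w1 = True.
From the singleton clause (¬w3), w3 = False.
From the singleton clause (w2), w2 = True.
From the singleton clause (¬w5), w5 = False.
Every clause is now satisfied; w6 is unconstrained.

w0: False, w1: True, w2: True, w3: False, w4: True, w5: False, w6: True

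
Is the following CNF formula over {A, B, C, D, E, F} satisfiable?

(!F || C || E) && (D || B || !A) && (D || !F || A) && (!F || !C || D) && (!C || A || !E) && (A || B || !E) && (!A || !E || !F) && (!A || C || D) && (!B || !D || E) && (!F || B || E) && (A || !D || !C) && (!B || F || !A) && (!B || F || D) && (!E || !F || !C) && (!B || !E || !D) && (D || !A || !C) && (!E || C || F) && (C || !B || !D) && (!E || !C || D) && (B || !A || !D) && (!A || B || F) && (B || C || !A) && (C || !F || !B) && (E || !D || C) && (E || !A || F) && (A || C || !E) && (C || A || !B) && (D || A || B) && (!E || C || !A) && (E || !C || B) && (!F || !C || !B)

Suppose F = false.
Suppose B = false.
(!A) alone gives A = false.
(!E) alone gives E = false.
(D) alone gives D = true.
(!C) alone gives C = false.
But (C) is also a unit clause — contradiction.
So B must be the other value — set B = true.
(!A) alone gives A = false.
(D) alone gives D = true.
(E) alone gives E = true.
But (!E) is also a unit clause — contradiction.
Either choice for B ends in contradiction.
So F must be the other value — set F = true.
Suppose C = true.
(D) alone gives D = true.
(A) alone gives A = true.
(!E) alone gives E = false.
(!B) alone gives B = false.
But (B) is also a unit clause — contradiction.
So C must be the other value — set C = false.
(E) alone gives E = true.
(!A) alone gives A = false.
But (A) is also a unit clause — contradiction.
Either choice for C ends in contradiction.
Either choice for F ends in contradiction.
No assignment satisfies every clause.

No, unsatisfiable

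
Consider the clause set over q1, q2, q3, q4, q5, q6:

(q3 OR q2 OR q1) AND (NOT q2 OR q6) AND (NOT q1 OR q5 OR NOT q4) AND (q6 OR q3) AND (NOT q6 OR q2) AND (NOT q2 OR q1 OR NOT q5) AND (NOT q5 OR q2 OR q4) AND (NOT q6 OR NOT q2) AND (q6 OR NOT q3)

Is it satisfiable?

No, unsatisfiable

Branch on q2: set q2 = false.
(NOT q6) alone gives q6 = false.
(q3) alone gives q3 = true.
Now (NOT q3) is unsatisfied and unit — conflict.
So q2 must be the other value — set q2 = true.
(q6) alone gives q6 = true.
Now (NOT q6) is unsatisfied and unit — conflict.
Both values of q2 lead to a conflict.
No assignment satisfies every clause.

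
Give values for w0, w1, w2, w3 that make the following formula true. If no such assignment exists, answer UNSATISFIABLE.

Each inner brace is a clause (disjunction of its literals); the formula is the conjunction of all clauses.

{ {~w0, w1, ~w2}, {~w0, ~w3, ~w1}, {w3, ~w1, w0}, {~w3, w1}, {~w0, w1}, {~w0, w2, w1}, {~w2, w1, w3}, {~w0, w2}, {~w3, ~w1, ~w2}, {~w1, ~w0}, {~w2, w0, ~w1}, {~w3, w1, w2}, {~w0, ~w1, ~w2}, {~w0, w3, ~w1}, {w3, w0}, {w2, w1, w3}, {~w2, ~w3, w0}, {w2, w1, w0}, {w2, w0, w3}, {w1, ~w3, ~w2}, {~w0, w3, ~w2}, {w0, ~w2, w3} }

w0=0; w1=1; w2=0; w3=1

Try w3 = 1.
Unit clause (w1) forces w1 = 1.
Unit clause (~w0) forces w0 = 0.
Unit clause (~w2) forces w2 = 0.
This assignment satisfies each clause.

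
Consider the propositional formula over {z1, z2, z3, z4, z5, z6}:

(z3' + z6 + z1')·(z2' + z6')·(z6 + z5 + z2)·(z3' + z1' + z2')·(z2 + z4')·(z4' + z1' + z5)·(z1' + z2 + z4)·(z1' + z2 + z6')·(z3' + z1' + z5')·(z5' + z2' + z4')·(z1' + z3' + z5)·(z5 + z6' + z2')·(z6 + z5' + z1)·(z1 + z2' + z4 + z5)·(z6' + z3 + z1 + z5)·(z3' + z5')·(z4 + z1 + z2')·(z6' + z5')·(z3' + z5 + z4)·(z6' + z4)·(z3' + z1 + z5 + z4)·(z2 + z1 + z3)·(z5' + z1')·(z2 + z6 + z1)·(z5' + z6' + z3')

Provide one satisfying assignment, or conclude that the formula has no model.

Case z2 = 1:
(z6') alone gives z6 = 0.
Case z3 = 1:
(z1') alone gives z1 = 0.
(z5') alone gives z5 = 0.
(z4) alone gives z4 = 1.
All clauses are satisfied.

z1 ↦ 0,  z2 ↦ 1,  z3 ↦ 1,  z4 ↦ 1,  z5 ↦ 0,  z6 ↦ 0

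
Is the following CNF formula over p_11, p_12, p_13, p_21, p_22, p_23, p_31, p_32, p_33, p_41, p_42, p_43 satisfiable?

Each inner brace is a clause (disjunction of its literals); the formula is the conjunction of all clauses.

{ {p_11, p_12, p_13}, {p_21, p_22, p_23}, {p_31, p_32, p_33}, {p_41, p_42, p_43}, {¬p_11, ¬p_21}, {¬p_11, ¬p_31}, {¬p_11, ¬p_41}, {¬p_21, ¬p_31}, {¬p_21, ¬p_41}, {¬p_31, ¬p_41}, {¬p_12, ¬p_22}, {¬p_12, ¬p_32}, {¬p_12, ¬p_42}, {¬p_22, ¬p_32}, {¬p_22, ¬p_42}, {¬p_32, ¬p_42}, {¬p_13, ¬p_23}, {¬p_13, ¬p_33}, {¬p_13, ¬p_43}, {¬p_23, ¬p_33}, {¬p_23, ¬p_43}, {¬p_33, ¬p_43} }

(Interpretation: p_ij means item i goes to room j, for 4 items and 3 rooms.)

Case p_11 = False:
Case p_12 = True:
From the singleton clause (¬p_22), p_22 = False.
From the singleton clause (¬p_32), p_32 = False.
From the singleton clause (¬p_42), p_42 = False.
Case p_21 = True:
From the singleton clause (¬p_31), p_31 = False.
From the singleton clause (p_33), p_33 = True.
From the singleton clause (¬p_41), p_41 = False.
From the singleton clause (p_43), p_43 = True.
That conflicts with the unit clause (¬p_43).
That branch fails; take p_21 = False instead.
From the singleton clause (p_23), p_23 = True.
From the singleton clause (¬p_13), p_13 = False.
From the singleton clause (¬p_33), p_33 = False.
From the singleton clause (p_31), p_31 = True.
From the singleton clause (¬p_41), p_41 = False.
From the singleton clause (p_43), p_43 = True.
That conflicts with the unit clause (¬p_43).
Either choice for p_21 ends in contradiction.
That branch fails; take p_12 = False instead.
From the singleton clause (p_13), p_13 = True.
From the singleton clause (¬p_23), p_23 = False.
From the singleton clause (¬p_33), p_33 = False.
From the singleton clause (¬p_43), p_43 = False.
Case p_21 = True:
From the singleton clause (¬p_31), p_31 = False.
From the singleton clause (p_32), p_32 = True.
From the singleton clause (¬p_41), p_41 = False.
From the singleton clause (p_42), p_42 = True.
That conflicts with the unit clause (¬p_42).
That branch fails; take p_21 = False instead.
From the singleton clause (p_22), p_22 = True.
From the singleton clause (¬p_32), p_32 = False.
From the singleton clause (p_31), p_31 = True.
From the singleton clause (¬p_41), p_41 = False.
From the singleton clause (p_42), p_42 = True.
That conflicts with the unit clause (¬p_42).
Either choice for p_21 ends in contradiction.
Either choice for p_12 ends in contradiction.
That branch fails; take p_11 = True instead.
From the singleton clause (¬p_21), p_21 = False.
From the singleton clause (¬p_31), p_31 = False.
From the singleton clause (¬p_41), p_41 = False.
Case p_22 = True:
From the singleton clause (¬p_12), p_12 = False.
From the singleton clause (¬p_32), p_32 = False.
From the singleton clause (p_33), p_33 = True.
From the singleton clause (¬p_42), p_42 = False.
From the singleton clause (p_43), p_43 = True.
That conflicts with the unit clause (¬p_43).
That branch fails; take p_22 = False instead.
From the singleton clause (p_23), p_23 = True.
From the singleton clause (¬p_13), p_13 = False.
From the singleton clause (¬p_33), p_33 = False.
From the singleton clause (p_32), p_32 = True.
From the singleton clause (¬p_12), p_12 = False.
From the singleton clause (¬p_42), p_42 = False.
From the singleton clause (p_43), p_43 = True.
That conflicts with the unit clause (¬p_43).
Either choice for p_22 ends in contradiction.
Either choice for p_11 ends in contradiction.
No assignment satisfies every clause.

No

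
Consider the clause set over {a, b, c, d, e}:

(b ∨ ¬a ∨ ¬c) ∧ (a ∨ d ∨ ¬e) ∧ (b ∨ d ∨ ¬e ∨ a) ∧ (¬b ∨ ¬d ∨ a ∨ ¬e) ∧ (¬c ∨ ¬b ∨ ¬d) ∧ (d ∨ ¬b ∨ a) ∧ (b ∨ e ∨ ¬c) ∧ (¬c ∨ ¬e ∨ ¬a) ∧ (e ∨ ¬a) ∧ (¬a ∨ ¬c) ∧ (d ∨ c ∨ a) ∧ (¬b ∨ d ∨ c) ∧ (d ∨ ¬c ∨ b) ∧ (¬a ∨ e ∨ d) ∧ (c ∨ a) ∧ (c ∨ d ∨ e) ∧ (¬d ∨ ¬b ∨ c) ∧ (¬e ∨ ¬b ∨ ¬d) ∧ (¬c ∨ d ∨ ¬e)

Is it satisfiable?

Yes

Branch on e: set e = True.
Branch on a: set a = True.
Unit clause (¬c) forces c = False.
Branch on b: set b = False.
Every clause is now satisfied; d is unconstrained.
A satisfying assignment: a=True, b=False, c=False, d=True, e=True.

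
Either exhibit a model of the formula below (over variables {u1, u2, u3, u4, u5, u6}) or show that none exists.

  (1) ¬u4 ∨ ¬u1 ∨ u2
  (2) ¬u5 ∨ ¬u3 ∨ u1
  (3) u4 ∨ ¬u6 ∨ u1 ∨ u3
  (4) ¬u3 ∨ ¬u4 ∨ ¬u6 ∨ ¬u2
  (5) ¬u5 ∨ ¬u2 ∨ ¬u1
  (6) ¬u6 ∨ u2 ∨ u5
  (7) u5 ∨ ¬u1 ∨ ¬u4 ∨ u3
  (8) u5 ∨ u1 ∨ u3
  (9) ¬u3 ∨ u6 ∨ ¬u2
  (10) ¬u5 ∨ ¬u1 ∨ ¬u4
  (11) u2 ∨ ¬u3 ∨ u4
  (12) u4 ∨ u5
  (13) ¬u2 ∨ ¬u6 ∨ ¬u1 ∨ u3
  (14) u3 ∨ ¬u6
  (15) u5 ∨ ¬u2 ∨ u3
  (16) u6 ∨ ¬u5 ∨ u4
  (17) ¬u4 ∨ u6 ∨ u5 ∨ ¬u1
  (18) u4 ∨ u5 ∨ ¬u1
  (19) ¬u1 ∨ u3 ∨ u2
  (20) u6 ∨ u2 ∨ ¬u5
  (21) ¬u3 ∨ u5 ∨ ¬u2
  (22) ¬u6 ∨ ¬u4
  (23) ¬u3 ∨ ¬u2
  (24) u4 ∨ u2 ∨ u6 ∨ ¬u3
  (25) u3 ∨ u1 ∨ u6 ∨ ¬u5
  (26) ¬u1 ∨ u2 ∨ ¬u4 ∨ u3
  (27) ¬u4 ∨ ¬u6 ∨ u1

Case u4 = True:
From the singleton clause (¬u6), u6 = False.
Case u1 = False:
Case u5 = False:
From the singleton clause (u3), u3 = True.
From the singleton clause (¬u2), u2 = False.
All clauses are satisfied.

u1=False; u2=False; u3=True; u4=True; u5=False; u6=False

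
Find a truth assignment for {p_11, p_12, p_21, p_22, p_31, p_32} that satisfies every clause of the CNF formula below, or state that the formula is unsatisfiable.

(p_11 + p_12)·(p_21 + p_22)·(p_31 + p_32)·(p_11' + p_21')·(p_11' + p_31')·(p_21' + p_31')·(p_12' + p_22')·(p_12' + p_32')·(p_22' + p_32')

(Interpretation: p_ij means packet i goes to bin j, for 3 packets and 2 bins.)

UNSATISFIABLE

Case p_11 = 1:
The clause (p_21') is unit, so p_21 = 0.
The clause (p_22) is unit, so p_22 = 1.
The clause (p_31') is unit, so p_31 = 0.
The clause (p_32) is unit, so p_32 = 1.
Now (p_32') is unsatisfied and unit — conflict.
So p_11 must be the other value — set p_11 = 0.
The clause (p_12) is unit, so p_12 = 1.
The clause (p_22') is unit, so p_22 = 0.
The clause (p_21) is unit, so p_21 = 1.
The clause (p_31') is unit, so p_31 = 0.
The clause (p_32) is unit, so p_32 = 1.
Now (p_32') is unsatisfied and unit — conflict.
Both values of p_11 lead to a conflict.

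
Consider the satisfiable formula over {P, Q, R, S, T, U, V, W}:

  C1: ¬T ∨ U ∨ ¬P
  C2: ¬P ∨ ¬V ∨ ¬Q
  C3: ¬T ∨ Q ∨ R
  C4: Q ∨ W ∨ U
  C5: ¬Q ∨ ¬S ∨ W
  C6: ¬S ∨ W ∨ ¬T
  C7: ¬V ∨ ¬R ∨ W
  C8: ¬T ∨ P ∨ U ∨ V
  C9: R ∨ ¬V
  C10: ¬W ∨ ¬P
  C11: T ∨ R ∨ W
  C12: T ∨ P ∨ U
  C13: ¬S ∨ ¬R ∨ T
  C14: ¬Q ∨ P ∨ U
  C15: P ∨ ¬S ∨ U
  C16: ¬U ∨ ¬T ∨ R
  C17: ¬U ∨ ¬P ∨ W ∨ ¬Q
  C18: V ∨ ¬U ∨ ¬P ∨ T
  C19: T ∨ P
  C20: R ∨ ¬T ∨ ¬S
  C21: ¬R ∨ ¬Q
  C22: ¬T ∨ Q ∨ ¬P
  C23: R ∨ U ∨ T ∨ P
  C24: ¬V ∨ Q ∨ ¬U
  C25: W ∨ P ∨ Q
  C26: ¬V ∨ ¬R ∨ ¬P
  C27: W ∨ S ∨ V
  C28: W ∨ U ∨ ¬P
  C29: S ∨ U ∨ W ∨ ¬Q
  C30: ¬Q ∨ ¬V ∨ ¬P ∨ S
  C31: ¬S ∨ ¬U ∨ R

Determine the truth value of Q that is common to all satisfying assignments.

False

Suppose Q = True.
From the singleton clause (¬R), R = False.
From the singleton clause (¬V), V = False.
Branch on S: set S = False.
From the singleton clause (W), W = True.
From the singleton clause (¬P), P = False.
From the singleton clause (U), U = True.
From the singleton clause (¬T), T = False.
But (T) is also a unit clause — contradiction.
That branch fails; take S = True instead.
From the singleton clause (W), W = True.
From the singleton clause (¬P), P = False.
From the singleton clause (U), U = True.
But (¬U) is also a unit clause — contradiction.
Both values of S lead to a conflict.
So every satisfying assignment has Q = False.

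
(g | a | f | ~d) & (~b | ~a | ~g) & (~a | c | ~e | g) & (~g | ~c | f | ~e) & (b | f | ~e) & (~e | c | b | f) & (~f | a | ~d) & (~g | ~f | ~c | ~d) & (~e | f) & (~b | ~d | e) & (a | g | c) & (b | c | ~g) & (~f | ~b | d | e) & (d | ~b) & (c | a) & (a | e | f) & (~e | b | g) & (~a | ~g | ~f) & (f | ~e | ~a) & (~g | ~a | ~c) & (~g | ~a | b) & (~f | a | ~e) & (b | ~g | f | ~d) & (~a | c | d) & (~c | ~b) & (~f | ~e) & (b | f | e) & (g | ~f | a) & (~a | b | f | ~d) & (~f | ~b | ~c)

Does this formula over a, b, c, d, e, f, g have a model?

Case e = 0:
Case b = 0:
The clause (f) is unit, so f = 1.
Case a = 1:
The clause (~g) is unit, so g = 0.
Case c = 1:
All clauses hold; d can take either value.
A satisfying assignment: a ↦ 1, b ↦ 0, c ↦ 1, d ↦ 1, e ↦ 0, f ↦ 1, g ↦ 0.

Satisfiable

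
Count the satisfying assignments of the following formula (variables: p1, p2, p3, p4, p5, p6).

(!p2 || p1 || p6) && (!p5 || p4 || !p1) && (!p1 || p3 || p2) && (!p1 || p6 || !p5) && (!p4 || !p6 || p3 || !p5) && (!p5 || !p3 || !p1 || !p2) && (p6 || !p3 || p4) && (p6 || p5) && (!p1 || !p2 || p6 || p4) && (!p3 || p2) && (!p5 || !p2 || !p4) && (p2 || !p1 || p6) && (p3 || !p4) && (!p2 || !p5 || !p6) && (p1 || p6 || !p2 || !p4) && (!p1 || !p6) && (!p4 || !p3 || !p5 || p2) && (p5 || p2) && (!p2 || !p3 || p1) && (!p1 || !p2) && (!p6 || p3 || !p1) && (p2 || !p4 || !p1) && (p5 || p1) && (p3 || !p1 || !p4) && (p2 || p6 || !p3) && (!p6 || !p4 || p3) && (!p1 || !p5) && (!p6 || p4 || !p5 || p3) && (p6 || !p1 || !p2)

There are 2^6 = 64 truth assignments over (p1, p2, p3, p4, p5, p6).
Split on p1. With p1 = true, the clauses containing p1 are satisfied and !p1 drops from the rest; 0 of the 2^5 = 32 assignments to the other variables satisfy what remains.
With p1 = false, by the same count on the reduced clause set, 1 assignment works.
(One model: p1=F, p2=F, p3=F, p4=F, p5=T, p6=F.)
Total: 0 + 1 = 1.

1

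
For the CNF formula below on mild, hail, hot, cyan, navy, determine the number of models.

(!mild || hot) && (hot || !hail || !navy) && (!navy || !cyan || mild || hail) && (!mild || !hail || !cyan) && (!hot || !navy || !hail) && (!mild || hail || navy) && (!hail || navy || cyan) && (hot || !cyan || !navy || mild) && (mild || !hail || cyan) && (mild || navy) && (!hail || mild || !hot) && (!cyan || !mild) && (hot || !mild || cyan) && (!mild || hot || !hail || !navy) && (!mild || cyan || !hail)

There are 2^5 = 32 truth assignments over (mild, hail, hot, cyan, navy).
Split on navy. With navy = true, the clauses containing navy are satisfied and !navy drops from the rest; 3 of the 2^4 = 16 assignments to the other variables satisfy what remains.
With navy = false, by the same count on the reduced clause set, 0 assignments work.
Total: 3 + 0 = 3.

3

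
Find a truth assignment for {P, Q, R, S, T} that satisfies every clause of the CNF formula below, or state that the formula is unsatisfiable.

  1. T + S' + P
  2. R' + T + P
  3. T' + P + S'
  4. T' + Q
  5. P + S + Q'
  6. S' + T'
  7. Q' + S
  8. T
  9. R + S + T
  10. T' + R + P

UNSATISFIABLE

The clause (T) is unit, so T = 1.
The clause (Q) is unit, so Q = 1.
The clause (S') is unit, so S = 0.
But (S) is also a unit clause — contradiction.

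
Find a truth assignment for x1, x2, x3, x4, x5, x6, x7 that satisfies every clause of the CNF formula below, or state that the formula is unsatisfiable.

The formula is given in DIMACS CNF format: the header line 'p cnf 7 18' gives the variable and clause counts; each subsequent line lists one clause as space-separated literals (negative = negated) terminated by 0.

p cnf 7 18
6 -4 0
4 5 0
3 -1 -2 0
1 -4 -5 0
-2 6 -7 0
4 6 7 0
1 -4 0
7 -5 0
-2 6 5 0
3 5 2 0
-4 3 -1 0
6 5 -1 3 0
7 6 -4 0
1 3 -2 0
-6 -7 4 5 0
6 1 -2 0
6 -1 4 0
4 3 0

x1: True, x2: True, x3: True, x4: False, x5: True, x6: True, x7: True

Suppose x6 = True.
Suppose x4 = False.
From the singleton clause (x5), x5 = True.
From the singleton clause (x7), x7 = True.
From the singleton clause (x3), x3 = True.
Every clause is now satisfied; x1, x2 are unconstrained.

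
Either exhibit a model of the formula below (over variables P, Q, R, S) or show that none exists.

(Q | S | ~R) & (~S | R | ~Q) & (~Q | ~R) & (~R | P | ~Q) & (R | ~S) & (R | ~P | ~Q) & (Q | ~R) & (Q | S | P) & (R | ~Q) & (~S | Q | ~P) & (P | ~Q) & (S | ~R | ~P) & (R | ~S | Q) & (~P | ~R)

Case Q = 0:
(~R) alone gives R = 0.
(~S) alone gives S = 0.
(P) alone gives P = 1.
All clauses are satisfied.

P=1,  Q=0,  R=0,  S=0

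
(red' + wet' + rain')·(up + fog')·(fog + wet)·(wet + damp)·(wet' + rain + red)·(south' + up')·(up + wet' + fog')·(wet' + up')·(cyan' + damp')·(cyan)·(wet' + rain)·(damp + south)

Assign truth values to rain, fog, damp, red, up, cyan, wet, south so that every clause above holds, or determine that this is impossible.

Unit clause (cyan) forces cyan = 1.
Unit clause (damp') forces damp = 0.
Unit clause (wet) forces wet = 1.
Unit clause (up') forces up = 0.
Unit clause (fog') forces fog = 0.
Unit clause (rain) forces rain = 1.
Unit clause (red') forces red = 0.
Unit clause (south) forces south = 1.
This assignment satisfies each clause.

rain: 1,  fog: 0,  damp: 0,  red: 0,  up: 0,  cyan: 1,  wet: 1,  south: 1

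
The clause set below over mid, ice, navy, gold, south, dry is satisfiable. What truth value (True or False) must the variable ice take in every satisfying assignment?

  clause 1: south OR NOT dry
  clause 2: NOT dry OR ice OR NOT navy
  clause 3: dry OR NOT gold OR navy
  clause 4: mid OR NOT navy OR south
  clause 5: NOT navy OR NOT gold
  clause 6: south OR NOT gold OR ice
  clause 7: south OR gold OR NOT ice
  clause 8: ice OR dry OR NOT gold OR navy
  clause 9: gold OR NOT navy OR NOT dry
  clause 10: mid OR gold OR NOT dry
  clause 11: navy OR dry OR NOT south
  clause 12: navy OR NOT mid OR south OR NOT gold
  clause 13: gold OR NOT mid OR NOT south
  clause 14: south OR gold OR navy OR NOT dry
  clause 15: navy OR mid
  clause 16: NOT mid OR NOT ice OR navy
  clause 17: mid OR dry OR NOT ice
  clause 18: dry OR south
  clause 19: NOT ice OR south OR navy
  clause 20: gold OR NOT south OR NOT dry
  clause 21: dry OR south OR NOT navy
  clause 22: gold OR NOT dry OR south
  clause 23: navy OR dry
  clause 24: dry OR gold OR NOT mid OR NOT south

False

Suppose ice = true.
Try south = true.
Try navy = false.
(dry) alone gives dry = true.
(mid) alone gives mid = true.
Now (NOT mid) is unsatisfied and unit — conflict.
Backtrack on navy: now try navy = true.
(NOT gold) alone gives gold = false.
(NOT dry) alone gives dry = false.
(NOT mid) alone gives mid = false.
Now (mid) is unsatisfied and unit — conflict.
Both values of navy lead to a conflict.
Backtrack on south: now try south = false.
(NOT dry) alone gives dry = false.
Now (dry) is unsatisfied and unit — conflict.
Both values of south lead to a conflict.
So every satisfying assignment has ice = False.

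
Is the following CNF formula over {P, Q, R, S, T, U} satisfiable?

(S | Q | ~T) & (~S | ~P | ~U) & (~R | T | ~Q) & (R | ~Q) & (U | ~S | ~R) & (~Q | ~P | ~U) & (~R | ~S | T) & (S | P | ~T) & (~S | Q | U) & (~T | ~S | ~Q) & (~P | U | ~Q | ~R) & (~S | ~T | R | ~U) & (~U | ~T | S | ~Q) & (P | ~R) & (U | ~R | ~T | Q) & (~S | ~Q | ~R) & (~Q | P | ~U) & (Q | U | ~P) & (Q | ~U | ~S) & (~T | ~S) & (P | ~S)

Yes

Suppose R = 0.
From the singleton clause (~Q), Q = 0.
Suppose S = 0.
From the singleton clause (~T), T = 0.
Suppose U = 1.
All clauses hold; P can take either value.
A satisfying assignment: P ↦ 0; Q ↦ 0; R ↦ 0; S ↦ 0; T ↦ 0; U ↦ 1.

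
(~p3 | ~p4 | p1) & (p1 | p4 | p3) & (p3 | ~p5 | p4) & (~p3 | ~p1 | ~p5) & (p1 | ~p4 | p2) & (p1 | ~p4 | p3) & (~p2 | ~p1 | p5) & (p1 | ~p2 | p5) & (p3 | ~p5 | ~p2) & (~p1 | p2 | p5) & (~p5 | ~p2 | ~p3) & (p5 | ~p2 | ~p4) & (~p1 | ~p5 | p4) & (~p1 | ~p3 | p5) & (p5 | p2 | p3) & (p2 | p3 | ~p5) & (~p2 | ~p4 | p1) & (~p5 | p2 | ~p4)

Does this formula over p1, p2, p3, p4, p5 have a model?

Satisfiable

Suppose p3 = 1.
Suppose p4 = 0.
Suppose p1 = 0.
Suppose p2 = 0.
All clauses hold; p5 can take either value.
A satisfying assignment: p1=0, p2=0, p3=1, p4=0, p5=0.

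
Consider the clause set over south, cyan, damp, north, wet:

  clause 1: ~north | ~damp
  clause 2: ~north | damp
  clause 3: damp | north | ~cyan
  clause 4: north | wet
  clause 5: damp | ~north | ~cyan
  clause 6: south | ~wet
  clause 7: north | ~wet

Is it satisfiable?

Suppose north = 0.
(wet) alone gives wet = 1.
Now (~wet) is unsatisfied and unit — conflict.
That branch fails; take north = 1 instead.
(~damp) alone gives damp = 0.
Now (damp) is unsatisfied and unit — conflict.
Both values of north lead to a conflict.
No assignment satisfies every clause.

No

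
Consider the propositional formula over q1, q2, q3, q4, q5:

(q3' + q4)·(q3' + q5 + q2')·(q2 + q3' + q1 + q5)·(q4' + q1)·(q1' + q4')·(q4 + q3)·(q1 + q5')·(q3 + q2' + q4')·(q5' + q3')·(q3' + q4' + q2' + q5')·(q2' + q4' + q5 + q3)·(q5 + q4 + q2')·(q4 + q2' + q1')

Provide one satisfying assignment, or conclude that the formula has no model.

UNSATISFIABLE

Case q3 = 0:
From the singleton clause (q4), q4 = 1.
From the singleton clause (q1), q1 = 1.
Now (q1') is unsatisfied and unit — conflict.
That branch fails; take q3 = 1 instead.
From the singleton clause (q4), q4 = 1.
From the singleton clause (q1), q1 = 1.
Now (q1') is unsatisfied and unit — conflict.
Either choice for q3 ends in contradiction.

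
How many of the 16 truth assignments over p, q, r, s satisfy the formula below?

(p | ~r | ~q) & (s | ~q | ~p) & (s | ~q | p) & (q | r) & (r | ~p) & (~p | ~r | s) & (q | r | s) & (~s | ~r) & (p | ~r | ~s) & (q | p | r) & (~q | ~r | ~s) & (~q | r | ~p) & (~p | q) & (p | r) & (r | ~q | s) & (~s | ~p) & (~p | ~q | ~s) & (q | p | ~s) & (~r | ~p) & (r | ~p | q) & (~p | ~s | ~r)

1

There are 2^4 = 16 truth assignments over (p, q, r, s).
Check each against the 21 clauses (columns in the order p, q, r, s):
  F F F F  ✗ fails (q | r)
  F F F T  ✗ fails (q | r)
  F F T F  ✓ satisfies all
  F F T T  ✗ fails (~s | ~r)
  F T F F  ✗ fails (s | ~q | p)
  F T F T  ✗ fails (p | r)
  F T T F  ✗ fails (p | ~r | ~q)
  F T T T  ✗ fails (p | ~r | ~q)
  T F F F  ✗ fails (q | r)
  T F F T  ✗ fails (q | r)
  T F T F  ✗ fails (~p | ~r | s)
  T F T T  ✗ fails (~s | ~r)
  T T F F  ✗ fails (s | ~q | ~p)
  T T F T  ✗ fails (r | ~p)
  T T T F  ✗ fails (s | ~q | ~p)
  T T T T  ✗ fails (~s | ~r)
1 of the 16 rows is a model.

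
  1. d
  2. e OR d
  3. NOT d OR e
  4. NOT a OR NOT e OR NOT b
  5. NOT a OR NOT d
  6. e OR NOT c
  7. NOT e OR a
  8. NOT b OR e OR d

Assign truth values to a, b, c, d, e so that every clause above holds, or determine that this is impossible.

From the singleton clause (d), d = true.
From the singleton clause (e), e = true.
From the singleton clause (NOT a), a = false.
But (a) is also a unit clause — contradiction.

UNSATISFIABLE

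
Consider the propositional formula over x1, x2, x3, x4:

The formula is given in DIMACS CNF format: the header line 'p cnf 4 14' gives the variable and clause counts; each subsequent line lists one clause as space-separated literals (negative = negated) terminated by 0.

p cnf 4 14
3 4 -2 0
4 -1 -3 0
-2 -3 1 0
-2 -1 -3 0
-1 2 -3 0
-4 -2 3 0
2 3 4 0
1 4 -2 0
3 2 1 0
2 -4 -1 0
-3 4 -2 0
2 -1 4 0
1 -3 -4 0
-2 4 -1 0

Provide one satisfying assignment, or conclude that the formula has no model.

x1 ↦ False; x2 ↦ False; x3 ↦ True; x4 ↦ False

Suppose x3 = True.
Suppose x4 = False.
(¬x1) alone gives x1 = False.
(¬x2) alone gives x2 = False.
Every clause now holds.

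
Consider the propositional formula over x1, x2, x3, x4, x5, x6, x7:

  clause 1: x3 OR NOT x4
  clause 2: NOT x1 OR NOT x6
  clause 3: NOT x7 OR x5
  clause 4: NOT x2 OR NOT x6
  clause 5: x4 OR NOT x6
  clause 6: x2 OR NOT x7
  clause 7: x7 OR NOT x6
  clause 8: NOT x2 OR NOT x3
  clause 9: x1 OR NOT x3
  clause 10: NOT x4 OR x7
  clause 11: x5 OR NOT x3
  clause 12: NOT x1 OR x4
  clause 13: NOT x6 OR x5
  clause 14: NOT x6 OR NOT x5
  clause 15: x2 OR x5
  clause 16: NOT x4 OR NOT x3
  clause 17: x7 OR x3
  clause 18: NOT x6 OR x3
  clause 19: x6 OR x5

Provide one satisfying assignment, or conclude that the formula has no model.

x1 ↦ false,  x2 ↦ true,  x3 ↦ false,  x4 ↦ false,  x5 ↦ true,  x6 ↦ false,  x7 ↦ true

Suppose x3 = false.
From the singleton clause (NOT x4), x4 = false.
From the singleton clause (NOT x6), x6 = false.
From the singleton clause (NOT x1), x1 = false.
From the singleton clause (x7), x7 = true.
From the singleton clause (x5), x5 = true.
From the singleton clause (x2), x2 = true.
Every clause now holds.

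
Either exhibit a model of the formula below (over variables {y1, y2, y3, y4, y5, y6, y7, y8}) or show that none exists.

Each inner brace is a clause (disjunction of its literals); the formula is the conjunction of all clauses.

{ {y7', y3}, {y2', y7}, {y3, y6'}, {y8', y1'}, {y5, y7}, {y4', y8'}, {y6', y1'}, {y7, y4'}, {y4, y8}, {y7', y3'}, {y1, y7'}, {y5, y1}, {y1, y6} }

Suppose y7 = 0.
Unit clause (y2') forces y2 = 0.
Unit clause (y5) forces y5 = 1.
Unit clause (y4') forces y4 = 0.
Unit clause (y8) forces y8 = 1.
Unit clause (y1') forces y1 = 0.
Unit clause (y6) forces y6 = 1.
Unit clause (y3) forces y3 = 1.
This assignment satisfies each clause.

y1 ↦ 0,  y2 ↦ 0,  y3 ↦ 1,  y4 ↦ 0,  y5 ↦ 1,  y6 ↦ 1,  y7 ↦ 0,  y8 ↦ 1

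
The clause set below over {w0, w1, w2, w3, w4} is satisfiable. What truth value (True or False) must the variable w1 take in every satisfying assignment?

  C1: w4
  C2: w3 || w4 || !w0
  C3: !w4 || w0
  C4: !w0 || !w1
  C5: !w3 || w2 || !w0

False

Suppose w1 = true.
The clause (w4) is unit, so w4 = true.
The clause (w0) is unit, so w0 = true.
That conflicts with the unit clause (!w0).
So every satisfying assignment has w1 = False.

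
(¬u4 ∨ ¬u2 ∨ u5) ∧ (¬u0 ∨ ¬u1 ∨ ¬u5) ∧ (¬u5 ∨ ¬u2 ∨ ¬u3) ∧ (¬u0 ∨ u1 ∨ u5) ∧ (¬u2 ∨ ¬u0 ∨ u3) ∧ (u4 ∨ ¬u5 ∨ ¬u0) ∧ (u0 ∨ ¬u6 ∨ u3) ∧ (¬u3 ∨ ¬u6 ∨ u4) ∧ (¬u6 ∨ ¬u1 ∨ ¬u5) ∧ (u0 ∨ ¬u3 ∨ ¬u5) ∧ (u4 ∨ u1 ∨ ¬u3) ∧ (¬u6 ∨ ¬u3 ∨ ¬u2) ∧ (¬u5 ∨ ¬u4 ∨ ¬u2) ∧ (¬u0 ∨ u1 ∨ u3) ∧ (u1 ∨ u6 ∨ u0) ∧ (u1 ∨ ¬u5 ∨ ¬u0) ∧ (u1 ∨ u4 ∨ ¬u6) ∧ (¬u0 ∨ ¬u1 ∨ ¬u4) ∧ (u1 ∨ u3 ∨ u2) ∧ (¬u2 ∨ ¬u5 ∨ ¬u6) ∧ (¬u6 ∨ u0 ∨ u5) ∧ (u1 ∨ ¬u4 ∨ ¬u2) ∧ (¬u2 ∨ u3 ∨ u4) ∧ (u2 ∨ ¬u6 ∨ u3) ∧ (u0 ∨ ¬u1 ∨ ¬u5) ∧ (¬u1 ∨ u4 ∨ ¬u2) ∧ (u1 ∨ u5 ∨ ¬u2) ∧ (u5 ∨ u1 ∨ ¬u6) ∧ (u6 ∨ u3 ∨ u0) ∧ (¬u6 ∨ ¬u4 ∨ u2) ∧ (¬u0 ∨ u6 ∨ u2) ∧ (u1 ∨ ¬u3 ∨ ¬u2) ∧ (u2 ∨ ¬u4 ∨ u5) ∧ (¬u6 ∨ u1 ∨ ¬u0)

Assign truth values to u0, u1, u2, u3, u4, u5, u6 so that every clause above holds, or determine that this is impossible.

u0 ↦ False; u1 ↦ True; u2 ↦ False; u3 ↦ True; u4 ↦ False; u5 ↦ False; u6 ↦ False

Case u4 = False:
Case u5 = False:
Case u0 = False:
Unit clause (¬u6) forces u6 = False.
Unit clause (u1) forces u1 = True.
Unit clause (¬u2) forces u2 = False.
Unit clause (u3) forces u3 = True.
Every clause now holds.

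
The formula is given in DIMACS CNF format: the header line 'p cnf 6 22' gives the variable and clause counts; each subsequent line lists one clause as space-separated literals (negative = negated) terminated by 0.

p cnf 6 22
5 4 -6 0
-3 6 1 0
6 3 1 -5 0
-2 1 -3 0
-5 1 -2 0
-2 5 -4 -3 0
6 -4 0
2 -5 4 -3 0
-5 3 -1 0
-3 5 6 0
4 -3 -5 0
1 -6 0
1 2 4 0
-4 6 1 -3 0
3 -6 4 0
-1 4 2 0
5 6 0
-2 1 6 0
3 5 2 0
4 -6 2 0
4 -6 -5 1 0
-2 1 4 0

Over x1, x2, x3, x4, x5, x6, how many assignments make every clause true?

4

There are 2^6 = 64 truth assignments over (x1, x2, x3, x4, x5, x6).
Split on x3. With x3 = True, the clauses containing x3 are satisfied and ¬x3 drops from the rest; 3 of the 2^5 = 32 assignments to the other variables satisfy what remains.
With x3 = False, by the same count on the reduced clause set, 1 assignment works.
(One model: x1=T, x2=F, x3=T, x4=T, x5=F, x6=T.)
Total: 3 + 1 = 4.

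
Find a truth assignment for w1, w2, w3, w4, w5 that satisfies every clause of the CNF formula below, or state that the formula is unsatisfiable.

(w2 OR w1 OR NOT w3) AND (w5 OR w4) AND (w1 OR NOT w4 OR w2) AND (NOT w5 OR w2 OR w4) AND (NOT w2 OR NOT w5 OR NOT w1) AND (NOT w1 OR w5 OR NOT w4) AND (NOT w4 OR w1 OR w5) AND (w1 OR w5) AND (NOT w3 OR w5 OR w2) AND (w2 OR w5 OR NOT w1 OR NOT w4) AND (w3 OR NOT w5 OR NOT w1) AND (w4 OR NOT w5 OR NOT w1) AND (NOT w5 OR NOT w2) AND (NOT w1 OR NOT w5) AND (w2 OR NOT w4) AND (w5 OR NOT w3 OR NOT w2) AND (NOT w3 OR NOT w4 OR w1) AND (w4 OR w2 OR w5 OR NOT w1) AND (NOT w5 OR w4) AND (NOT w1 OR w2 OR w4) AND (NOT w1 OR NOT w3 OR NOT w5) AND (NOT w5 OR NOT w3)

Case w5 = true:
Unit clause (NOT w2) forces w2 = false.
Unit clause (w4) forces w4 = true.
Now (NOT w4) is unsatisfied and unit — conflict.
Backtrack on w5: now try w5 = false.
Unit clause (w4) forces w4 = true.
Unit clause (NOT w1) forces w1 = false.
Now (w1) is unsatisfied and unit — conflict.
Both values of w5 lead to a conflict.

UNSATISFIABLE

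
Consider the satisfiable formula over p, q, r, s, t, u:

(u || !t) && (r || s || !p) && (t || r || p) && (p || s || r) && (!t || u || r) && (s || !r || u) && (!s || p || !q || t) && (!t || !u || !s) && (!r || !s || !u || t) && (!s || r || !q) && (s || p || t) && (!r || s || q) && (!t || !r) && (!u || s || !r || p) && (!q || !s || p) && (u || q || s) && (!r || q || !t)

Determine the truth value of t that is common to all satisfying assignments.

Suppose t = true.
Unit clause (u) forces u = true.
Unit clause (!s) forces s = false.
Unit clause (!r) forces r = false.
Unit clause (!p) forces p = false.
Now (p) is unsatisfied and unit — conflict.
So every satisfying assignment has t = False.

False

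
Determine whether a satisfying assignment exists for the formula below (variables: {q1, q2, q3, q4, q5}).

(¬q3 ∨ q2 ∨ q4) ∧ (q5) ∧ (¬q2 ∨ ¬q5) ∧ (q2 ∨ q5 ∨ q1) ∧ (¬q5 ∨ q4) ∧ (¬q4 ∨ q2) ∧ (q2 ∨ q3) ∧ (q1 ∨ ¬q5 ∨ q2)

Unit clause (q5) forces q5 = True.
Unit clause (¬q2) forces q2 = False.
Unit clause (q4) forces q4 = True.
But (¬q4) is also a unit clause — contradiction.
No assignment satisfies every clause.

No, unsatisfiable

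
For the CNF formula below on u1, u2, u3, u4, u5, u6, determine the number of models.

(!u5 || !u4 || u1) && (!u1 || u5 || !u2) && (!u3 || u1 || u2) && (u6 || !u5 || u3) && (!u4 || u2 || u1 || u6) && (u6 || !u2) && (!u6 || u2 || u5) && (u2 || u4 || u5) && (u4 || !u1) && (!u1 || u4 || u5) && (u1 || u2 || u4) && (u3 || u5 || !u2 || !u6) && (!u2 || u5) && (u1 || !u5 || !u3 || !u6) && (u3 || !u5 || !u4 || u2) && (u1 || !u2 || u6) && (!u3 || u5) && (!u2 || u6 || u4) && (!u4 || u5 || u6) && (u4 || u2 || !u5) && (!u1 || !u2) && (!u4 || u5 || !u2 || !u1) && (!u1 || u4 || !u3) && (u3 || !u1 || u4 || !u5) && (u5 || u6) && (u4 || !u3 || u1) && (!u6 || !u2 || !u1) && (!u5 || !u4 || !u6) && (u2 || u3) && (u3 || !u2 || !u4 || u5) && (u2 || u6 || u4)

2

There are 2^6 = 64 truth assignments over (u1, u2, u3, u4, u5, u6).
Split on u4. With u4 = true, the clauses containing u4 are satisfied and !u4 drops from the rest; 1 of the 2^5 = 32 assignments to the other variables satisfy what remains.
With u4 = false, by the same count on the reduced clause set, 1 assignment works.
(One model: u1=F, u2=T, u3=F, u4=F, u5=T, u6=T.)
Total: 1 + 1 = 2.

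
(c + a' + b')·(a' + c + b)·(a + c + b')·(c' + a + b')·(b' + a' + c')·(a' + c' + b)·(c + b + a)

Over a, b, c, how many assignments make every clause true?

1

There are 2^3 = 8 truth assignments over (a, b, c).
Check each against the 7 clauses (columns in the order a, b, c):
  F F F  ✗ fails (c + b + a)
  F F T  ✓ satisfies all
  F T F  ✗ fails (a + c + b')
  F T T  ✗ fails (c' + a + b')
  T F F  ✗ fails (a' + c + b)
  T F T  ✗ fails (a' + c' + b)
  T T F  ✗ fails (c + a' + b')
  T T T  ✗ fails (b' + a' + c')
1 of the 8 rows is a model.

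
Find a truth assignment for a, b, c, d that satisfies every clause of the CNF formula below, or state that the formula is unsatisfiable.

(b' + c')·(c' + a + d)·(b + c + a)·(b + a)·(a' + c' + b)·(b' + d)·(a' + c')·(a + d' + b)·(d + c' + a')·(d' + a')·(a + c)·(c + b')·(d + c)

Try b = 0.
Unit clause (a) forces a = 1.
Unit clause (c') forces c = 0.
Unit clause (d') forces d = 0.
Now (d) is unsatisfied and unit — conflict.
Undo b and try b = 1.
Unit clause (c') forces c = 0.
Now (c) is unsatisfied and unit — conflict.
Both values of b lead to a conflict.

UNSATISFIABLE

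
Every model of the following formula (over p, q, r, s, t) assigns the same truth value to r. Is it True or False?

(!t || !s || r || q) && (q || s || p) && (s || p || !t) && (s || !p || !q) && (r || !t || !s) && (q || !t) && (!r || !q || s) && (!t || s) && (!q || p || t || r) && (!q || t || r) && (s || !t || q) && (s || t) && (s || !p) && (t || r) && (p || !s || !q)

Suppose r = false.
The clause (t) is unit, so t = true.
The clause (!s) is unit, so s = false.
That conflicts with the unit clause (s).
So every satisfying assignment has r = True.

True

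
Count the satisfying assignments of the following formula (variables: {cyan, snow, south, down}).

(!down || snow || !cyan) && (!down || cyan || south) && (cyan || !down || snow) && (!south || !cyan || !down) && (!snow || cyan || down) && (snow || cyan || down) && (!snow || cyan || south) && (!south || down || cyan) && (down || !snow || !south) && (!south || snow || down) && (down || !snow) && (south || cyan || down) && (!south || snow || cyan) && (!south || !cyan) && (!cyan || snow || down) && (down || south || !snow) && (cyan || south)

2

There are 2^4 = 16 truth assignments over (cyan, snow, south, down).
Split on cyan. With cyan = true, the clauses containing cyan are satisfied and !cyan drops from the rest; 1 of the 2^3 = 8 assignments to the other variables satisfy what remains.
With cyan = false, by the same count on the reduced clause set, 1 assignment works.
Total: 1 + 1 = 2.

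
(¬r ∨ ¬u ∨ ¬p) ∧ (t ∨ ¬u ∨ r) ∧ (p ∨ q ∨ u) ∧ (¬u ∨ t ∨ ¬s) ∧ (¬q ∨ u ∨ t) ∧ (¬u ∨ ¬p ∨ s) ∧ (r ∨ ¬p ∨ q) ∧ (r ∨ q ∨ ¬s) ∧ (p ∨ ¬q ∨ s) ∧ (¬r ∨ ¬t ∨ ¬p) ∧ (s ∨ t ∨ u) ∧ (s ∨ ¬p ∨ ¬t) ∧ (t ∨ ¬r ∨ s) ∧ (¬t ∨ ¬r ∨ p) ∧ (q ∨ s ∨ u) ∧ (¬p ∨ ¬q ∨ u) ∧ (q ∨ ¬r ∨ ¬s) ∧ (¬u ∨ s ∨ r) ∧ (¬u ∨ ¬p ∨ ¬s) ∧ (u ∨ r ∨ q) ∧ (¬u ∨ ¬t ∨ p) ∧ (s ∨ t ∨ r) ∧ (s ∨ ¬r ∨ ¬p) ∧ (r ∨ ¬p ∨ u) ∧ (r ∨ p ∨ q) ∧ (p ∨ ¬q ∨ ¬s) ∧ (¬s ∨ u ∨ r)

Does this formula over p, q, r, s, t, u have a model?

Try r = False.
Try t = True.
Try p = False.
Unit clause (¬u) forces u = False.
Unit clause (q) forces q = True.
Unit clause (s) forces s = True.
Now (¬s) is unsatisfied and unit — conflict.
So p must be the other value — set p = True.
Unit clause (q) forces q = True.
Unit clause (s) forces s = True.
Unit clause (u) forces u = True.
Now (¬u) is unsatisfied and unit — conflict.
Both values of p lead to a conflict.
So t must be the other value — set t = False.
Unit clause (¬u) forces u = False.
Unit clause (¬q) forces q = False.
Now (q) is unsatisfied and unit — conflict.
Both values of t lead to a conflict.
So r must be the other value — set r = True.
Try u = False.
Try p = True.
Unit clause (¬t) forces t = False.
Unit clause (¬q) forces q = False.
Unit clause (s) forces s = True.
Now (¬s) is unsatisfied and unit — conflict.
So p must be the other value — set p = False.
Unit clause (q) forces q = True.
Unit clause (t) forces t = True.
Now (¬t) is unsatisfied and unit — conflict.
Both values of p lead to a conflict.
So u must be the other value — set u = True.
Unit clause (¬p) forces p = False.
Unit clause (¬t) forces t = False.
Unit clause (¬s) forces s = False.
Now (s) is unsatisfied and unit — conflict.
Both values of u lead to a conflict.
Both values of r lead to a conflict.
No assignment satisfies every clause.

No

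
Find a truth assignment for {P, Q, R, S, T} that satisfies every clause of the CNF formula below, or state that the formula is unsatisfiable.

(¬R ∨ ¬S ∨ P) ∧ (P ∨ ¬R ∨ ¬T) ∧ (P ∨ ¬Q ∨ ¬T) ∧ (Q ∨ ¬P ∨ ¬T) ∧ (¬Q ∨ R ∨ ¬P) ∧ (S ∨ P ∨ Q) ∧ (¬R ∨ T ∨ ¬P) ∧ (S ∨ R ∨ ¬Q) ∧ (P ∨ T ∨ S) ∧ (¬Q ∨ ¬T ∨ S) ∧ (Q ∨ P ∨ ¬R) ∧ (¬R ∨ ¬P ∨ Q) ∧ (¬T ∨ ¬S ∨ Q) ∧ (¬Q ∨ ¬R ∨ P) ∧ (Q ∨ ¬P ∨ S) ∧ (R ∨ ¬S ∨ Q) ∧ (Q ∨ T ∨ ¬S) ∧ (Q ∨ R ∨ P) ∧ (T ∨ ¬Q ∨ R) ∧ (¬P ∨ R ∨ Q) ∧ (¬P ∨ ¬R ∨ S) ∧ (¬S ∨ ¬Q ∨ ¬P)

UNSATISFIABLE

Try R = False.
Try Q = False.
From the singleton clause (¬S), S = False.
From the singleton clause (P), P = True.
Now (¬P) is unsatisfied and unit — conflict.
Undo Q and try Q = True.
From the singleton clause (¬P), P = False.
From the singleton clause (¬T), T = False.
Now (T) is unsatisfied and unit — conflict.
Both values of Q lead to a conflict.
Undo R and try R = True.
Try S = False.
From the singleton clause (¬P), P = False.
From the singleton clause (¬T), T = False.
Now (T) is unsatisfied and unit — conflict.
Undo S and try S = True.
From the singleton clause (P), P = True.
From the singleton clause (T), T = True.
From the singleton clause (Q), Q = True.
Now (¬Q) is unsatisfied and unit — conflict.
Both values of S lead to a conflict.
Both values of R lead to a conflict.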